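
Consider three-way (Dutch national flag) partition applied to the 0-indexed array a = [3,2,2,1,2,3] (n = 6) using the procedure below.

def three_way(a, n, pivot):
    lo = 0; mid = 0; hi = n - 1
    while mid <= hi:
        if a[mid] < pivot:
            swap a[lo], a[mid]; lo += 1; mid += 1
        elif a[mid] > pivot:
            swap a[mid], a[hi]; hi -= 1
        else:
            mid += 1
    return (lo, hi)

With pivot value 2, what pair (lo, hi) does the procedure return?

(1, 3)

lo=0 mid=0 hi=5
3>2: swap(0,5), hi=4 ⇒ [3,2,2,1,2,3]
3>2: swap(0,4), hi=3 ⇒ [2,2,2,1,3,3]
2=2: mid=1
2=2: mid=2
2=2: mid=3
1<2: swap(0,3), lo=1 mid=4 ⇒ [1,2,2,2,3,3]
done. lo=1 hi=3; a=[1,2,2,2,3,3]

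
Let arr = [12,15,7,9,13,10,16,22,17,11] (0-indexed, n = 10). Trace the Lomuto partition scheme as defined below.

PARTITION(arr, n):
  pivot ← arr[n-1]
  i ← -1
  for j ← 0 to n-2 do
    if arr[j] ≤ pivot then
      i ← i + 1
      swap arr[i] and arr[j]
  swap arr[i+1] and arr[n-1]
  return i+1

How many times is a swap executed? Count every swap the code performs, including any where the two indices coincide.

pivot=11, i=-1
j=0: 12>11, skip
j=1: 15>11, skip
j=2: 7≤11, i=0, swap(0,2) ⇒ [7,15,12,9,13,10,16,22,17,11]
j=3: 9≤11, i=1, swap(1,3) ⇒ [7,9,12,15,13,10,16,22,17,11]
j=4: 13>11, skip
j=5: 10≤11, i=2, swap(2,5) ⇒ [7,9,10,15,13,12,16,22,17,11]
j=6: 16>11, skip
j=7: 22>11, skip
j=8: 17>11, skip
swap(3,9) ⇒ [7,9,10,11,13,12,16,22,17,15]; return 3

4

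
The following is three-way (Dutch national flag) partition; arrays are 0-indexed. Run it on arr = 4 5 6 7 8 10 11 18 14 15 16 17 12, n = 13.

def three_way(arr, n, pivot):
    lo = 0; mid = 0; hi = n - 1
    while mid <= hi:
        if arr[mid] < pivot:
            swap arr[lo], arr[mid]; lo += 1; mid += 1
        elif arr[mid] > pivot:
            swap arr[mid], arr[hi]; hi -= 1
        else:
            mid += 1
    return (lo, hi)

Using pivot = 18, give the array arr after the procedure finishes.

4 5 6 7 8 10 11 14 15 16 17 12 18

pivot = 18; lo=0, mid=0, hi=12
arr[mid]=4<18: swap arr[0],arr[0]; lo=1,mid=1 → 4 5 6 7 8 10 11 18 14 15 16 17 12
arr[mid]=5<18: swap arr[1],arr[1]; lo=2,mid=2 → 4 5 6 7 8 10 11 18 14 15 16 17 12
arr[mid]=6<18: swap arr[2],arr[2]; lo=3,mid=3 → 4 5 6 7 8 10 11 18 14 15 16 17 12
arr[mid]=7<18: swap arr[3],arr[3]; lo=4,mid=4 → 4 5 6 7 8 10 11 18 14 15 16 17 12
arr[mid]=8<18: swap arr[4],arr[4]; lo=5,mid=5 → 4 5 6 7 8 10 11 18 14 15 16 17 12
arr[mid]=10<18: swap arr[5],arr[5]; lo=6,mid=6 → 4 5 6 7 8 10 11 18 14 15 16 17 12
arr[mid]=11<18: swap arr[6],arr[6]; lo=7,mid=7 → 4 5 6 7 8 10 11 18 14 15 16 17 12
arr[mid]=18=18: mid=8
arr[mid]=14<18: swap arr[7],arr[8]; lo=8,mid=9 → 4 5 6 7 8 10 11 14 18 15 16 17 12
arr[mid]=15<18: swap arr[8],arr[9]; lo=9,mid=10 → 4 5 6 7 8 10 11 14 15 18 16 17 12
arr[mid]=16<18: swap arr[9],arr[10]; lo=10,mid=11 → 4 5 6 7 8 10 11 14 15 16 18 17 12
arr[mid]=17<18: swap arr[10],arr[11]; lo=11,mid=12 → 4 5 6 7 8 10 11 14 15 16 17 18 12
arr[mid]=12<18: swap arr[11],arr[12]; lo=12,mid=13 → 4 5 6 7 8 10 11 14 15 16 17 12 18
end: lo=12, hi=12; arr = 4 5 6 7 8 10 11 14 15 16 17 12 18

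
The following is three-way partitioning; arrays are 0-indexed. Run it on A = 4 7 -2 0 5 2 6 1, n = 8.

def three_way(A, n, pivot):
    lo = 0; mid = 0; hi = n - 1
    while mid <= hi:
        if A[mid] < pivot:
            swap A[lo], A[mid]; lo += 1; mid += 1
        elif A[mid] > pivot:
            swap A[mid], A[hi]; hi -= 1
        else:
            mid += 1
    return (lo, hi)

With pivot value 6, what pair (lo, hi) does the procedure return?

(6, 6)

pivot = 6; lo=0, mid=0, hi=7
A[mid]=4<6: swap A[0],A[0]; lo=1,mid=1 → 4 7 -2 0 5 2 6 1
A[mid]=7>6: swap A[1],A[7]; hi=6 → 4 1 -2 0 5 2 6 7
A[mid]=1<6: swap A[1],A[1]; lo=2,mid=2 → 4 1 -2 0 5 2 6 7
A[mid]=-2<6: swap A[2],A[2]; lo=3,mid=3 → 4 1 -2 0 5 2 6 7
A[mid]=0<6: swap A[3],A[3]; lo=4,mid=4 → 4 1 -2 0 5 2 6 7
A[mid]=5<6: swap A[4],A[4]; lo=5,mid=5 → 4 1 -2 0 5 2 6 7
A[mid]=2<6: swap A[5],A[5]; lo=6,mid=6 → 4 1 -2 0 5 2 6 7
A[mid]=6=6: mid=7
end: lo=6, hi=6; A = 4 1 -2 0 5 2 6 7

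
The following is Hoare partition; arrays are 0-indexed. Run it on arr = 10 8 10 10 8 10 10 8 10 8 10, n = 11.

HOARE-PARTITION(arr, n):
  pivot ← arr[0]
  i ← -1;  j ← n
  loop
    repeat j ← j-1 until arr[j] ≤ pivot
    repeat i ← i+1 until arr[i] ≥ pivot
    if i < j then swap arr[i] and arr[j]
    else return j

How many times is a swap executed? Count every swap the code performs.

pivot = arr[0] = 10; i = -1, j = 11
j→10 (arr[10]=10≤10), i→0 (arr[0]=10≥10); i<j, swap → 10 8 10 10 8 10 10 8 10 8 10
j→9 (arr[9]=8≤10), i→2 (arr[2]=10≥10); i<j, swap → 10 8 8 10 8 10 10 8 10 10 10
j→8 (arr[8]=10≤10), i→3 (arr[3]=10≥10); i<j, swap → 10 8 8 10 8 10 10 8 10 10 10
j→7 (arr[7]=8≤10), i→5 (arr[5]=10≥10); i<j, swap → 10 8 8 10 8 8 10 10 10 10 10
j→6, i→6; i≥j, return j=6. arr = 10 8 8 10 8 8 10 10 10 10 10

4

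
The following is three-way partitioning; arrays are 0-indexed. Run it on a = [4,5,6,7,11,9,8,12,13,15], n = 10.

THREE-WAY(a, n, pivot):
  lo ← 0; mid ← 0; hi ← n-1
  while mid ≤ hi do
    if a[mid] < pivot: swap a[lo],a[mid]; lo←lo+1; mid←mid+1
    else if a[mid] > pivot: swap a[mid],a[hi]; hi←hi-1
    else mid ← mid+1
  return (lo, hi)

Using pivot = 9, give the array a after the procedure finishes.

lo=0 mid=0 hi=9
4<9: swap(0,0), lo=1 mid=1 ⇒ [4,5,6,7,11,9,8,12,13,15]
5<9: swap(1,1), lo=2 mid=2 ⇒ [4,5,6,7,11,9,8,12,13,15]
6<9: swap(2,2), lo=3 mid=3 ⇒ [4,5,6,7,11,9,8,12,13,15]
7<9: swap(3,3), lo=4 mid=4 ⇒ [4,5,6,7,11,9,8,12,13,15]
11>9: swap(4,9), hi=8 ⇒ [4,5,6,7,15,9,8,12,13,11]
15>9: swap(4,8), hi=7 ⇒ [4,5,6,7,13,9,8,12,15,11]
13>9: swap(4,7), hi=6 ⇒ [4,5,6,7,12,9,8,13,15,11]
12>9: swap(4,6), hi=5 ⇒ [4,5,6,7,8,9,12,13,15,11]
8<9: swap(4,4), lo=5 mid=5 ⇒ [4,5,6,7,8,9,12,13,15,11]
9=9: mid=6
done. lo=5 hi=5; a=[4,5,6,7,8,9,12,13,15,11]

[4,5,6,7,8,9,12,13,15,11]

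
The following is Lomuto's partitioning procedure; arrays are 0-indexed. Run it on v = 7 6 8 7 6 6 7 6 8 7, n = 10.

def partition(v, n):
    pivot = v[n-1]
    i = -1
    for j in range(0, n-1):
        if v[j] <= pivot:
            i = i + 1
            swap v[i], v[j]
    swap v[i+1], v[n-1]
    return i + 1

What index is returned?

7

pivot = v[9] = 7; i = -1
j=0: v[0]=7 ≤ 7 → i=0, swap v[0],v[0] (no change) → 7 6 8 7 6 6 7 6 8 7
j=1: v[1]=6 ≤ 7 → i=1, swap v[1],v[1] (no change) → 7 6 8 7 6 6 7 6 8 7
j=2: v[2]=8 > 7 → no swap
j=3: v[3]=7 ≤ 7 → i=2, swap v[2],v[3] → 7 6 7 8 6 6 7 6 8 7
j=4: v[4]=6 ≤ 7 → i=3, swap v[3],v[4] → 7 6 7 6 8 6 7 6 8 7
j=5: v[5]=6 ≤ 7 → i=4, swap v[4],v[5] → 7 6 7 6 6 8 7 6 8 7
j=6: v[6]=7 ≤ 7 → i=5, swap v[5],v[6] → 7 6 7 6 6 7 8 6 8 7
j=7: v[7]=6 ≤ 7 → i=6, swap v[6],v[7] → 7 6 7 6 6 7 6 8 8 7
j=8: v[8]=8 > 7 → no swap
final swap v[7],v[9] → 7 6 7 6 6 7 6 7 8 8; return 7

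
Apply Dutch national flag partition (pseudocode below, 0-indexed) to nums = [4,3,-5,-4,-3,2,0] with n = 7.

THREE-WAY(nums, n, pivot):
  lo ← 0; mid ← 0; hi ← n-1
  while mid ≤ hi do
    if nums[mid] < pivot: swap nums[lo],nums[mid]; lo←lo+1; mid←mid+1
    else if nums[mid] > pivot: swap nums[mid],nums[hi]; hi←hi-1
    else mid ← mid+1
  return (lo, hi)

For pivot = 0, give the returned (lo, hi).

(3, 3)

pivot = 0; lo=0, mid=0, hi=6
nums[mid]=4>0: swap nums[0],nums[6]; hi=5 → [0,3,-5,-4,-3,2,4]
nums[mid]=0=0: mid=1
nums[mid]=3>0: swap nums[1],nums[5]; hi=4 → [0,2,-5,-4,-3,3,4]
nums[mid]=2>0: swap nums[1],nums[4]; hi=3 → [0,-3,-5,-4,2,3,4]
nums[mid]=-3<0: swap nums[0],nums[1]; lo=1,mid=2 → [-3,0,-5,-4,2,3,4]
nums[mid]=-5<0: swap nums[1],nums[2]; lo=2,mid=3 → [-3,-5,0,-4,2,3,4]
nums[mid]=-4<0: swap nums[2],nums[3]; lo=3,mid=4 → [-3,-5,-4,0,2,3,4]
end: lo=3, hi=3; nums = [-3,-5,-4,0,2,3,4]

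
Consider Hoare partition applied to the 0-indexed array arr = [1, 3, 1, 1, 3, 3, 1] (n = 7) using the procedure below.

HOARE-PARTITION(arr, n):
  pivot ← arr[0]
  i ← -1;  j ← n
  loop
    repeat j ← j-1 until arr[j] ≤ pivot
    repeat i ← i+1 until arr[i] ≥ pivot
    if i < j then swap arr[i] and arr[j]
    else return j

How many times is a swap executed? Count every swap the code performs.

pivot = arr[0] = 1; i = -1, j = 7
j→6 (arr[6]=1≤1), i→0 (arr[0]=1≥1); i<j, swap → [1, 3, 1, 1, 3, 3, 1]
j→3 (arr[3]=1≤1), i→1 (arr[1]=3≥1); i<j, swap → [1, 1, 1, 3, 3, 3, 1]
j→2, i→2; i≥j, return j=2. arr = [1, 1, 1, 3, 3, 3, 1]

2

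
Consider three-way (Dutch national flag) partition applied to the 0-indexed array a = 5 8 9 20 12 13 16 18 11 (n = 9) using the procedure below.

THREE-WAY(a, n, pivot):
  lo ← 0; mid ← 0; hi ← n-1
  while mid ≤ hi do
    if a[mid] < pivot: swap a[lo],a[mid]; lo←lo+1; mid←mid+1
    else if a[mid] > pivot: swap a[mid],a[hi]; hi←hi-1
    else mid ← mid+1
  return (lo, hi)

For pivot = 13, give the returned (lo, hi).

(5, 5)

pivot = 13; lo=0, mid=0, hi=8
a[mid]=5<13: swap a[0],a[0]; lo=1,mid=1 → 5 8 9 20 12 13 16 18 11
a[mid]=8<13: swap a[1],a[1]; lo=2,mid=2 → 5 8 9 20 12 13 16 18 11
a[mid]=9<13: swap a[2],a[2]; lo=3,mid=3 → 5 8 9 20 12 13 16 18 11
a[mid]=20>13: swap a[3],a[8]; hi=7 → 5 8 9 11 12 13 16 18 20
a[mid]=11<13: swap a[3],a[3]; lo=4,mid=4 → 5 8 9 11 12 13 16 18 20
a[mid]=12<13: swap a[4],a[4]; lo=5,mid=5 → 5 8 9 11 12 13 16 18 20
a[mid]=13=13: mid=6
a[mid]=16>13: swap a[6],a[7]; hi=6 → 5 8 9 11 12 13 18 16 20
a[mid]=18>13: swap a[6],a[6]; hi=5 → 5 8 9 11 12 13 18 16 20
end: lo=5, hi=5; a = 5 8 9 11 12 13 18 16 20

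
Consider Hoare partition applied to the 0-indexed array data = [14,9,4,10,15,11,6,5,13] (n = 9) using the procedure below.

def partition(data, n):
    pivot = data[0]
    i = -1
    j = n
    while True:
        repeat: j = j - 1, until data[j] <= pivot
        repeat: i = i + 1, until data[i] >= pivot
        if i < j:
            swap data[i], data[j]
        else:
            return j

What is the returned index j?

6

pivot = data[0] = 14; i = -1, j = 9
j→8 (data[8]=13≤14), i→0 (data[0]=14≥14); i<j, swap → [13,9,4,10,15,11,6,5,14]
j→7 (data[7]=5≤14), i→4 (data[4]=15≥14); i<j, swap → [13,9,4,10,5,11,6,15,14]
j→6, i→7; i≥j, return j=6. data = [13,9,4,10,5,11,6,15,14]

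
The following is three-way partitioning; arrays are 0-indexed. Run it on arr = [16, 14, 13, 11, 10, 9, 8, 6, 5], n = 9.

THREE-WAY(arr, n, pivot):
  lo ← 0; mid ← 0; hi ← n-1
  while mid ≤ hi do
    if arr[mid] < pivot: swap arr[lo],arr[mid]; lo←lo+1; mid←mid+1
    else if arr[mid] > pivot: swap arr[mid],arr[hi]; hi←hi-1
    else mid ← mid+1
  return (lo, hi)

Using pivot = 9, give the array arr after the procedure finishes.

[5, 6, 8, 9, 10, 11, 13, 14, 16]

pivot = 9; lo=0, mid=0, hi=8
arr[mid]=16>9: swap arr[0],arr[8]; hi=7 → [5, 14, 13, 11, 10, 9, 8, 6, 16]
arr[mid]=5<9: swap arr[0],arr[0]; lo=1,mid=1 → [5, 14, 13, 11, 10, 9, 8, 6, 16]
arr[mid]=14>9: swap arr[1],arr[7]; hi=6 → [5, 6, 13, 11, 10, 9, 8, 14, 16]
arr[mid]=6<9: swap arr[1],arr[1]; lo=2,mid=2 → [5, 6, 13, 11, 10, 9, 8, 14, 16]
arr[mid]=13>9: swap arr[2],arr[6]; hi=5 → [5, 6, 8, 11, 10, 9, 13, 14, 16]
arr[mid]=8<9: swap arr[2],arr[2]; lo=3,mid=3 → [5, 6, 8, 11, 10, 9, 13, 14, 16]
arr[mid]=11>9: swap arr[3],arr[5]; hi=4 → [5, 6, 8, 9, 10, 11, 13, 14, 16]
arr[mid]=9=9: mid=4
arr[mid]=10>9: swap arr[4],arr[4]; hi=3 → [5, 6, 8, 9, 10, 11, 13, 14, 16]
end: lo=3, hi=3; arr = [5, 6, 8, 9, 10, 11, 13, 14, 16]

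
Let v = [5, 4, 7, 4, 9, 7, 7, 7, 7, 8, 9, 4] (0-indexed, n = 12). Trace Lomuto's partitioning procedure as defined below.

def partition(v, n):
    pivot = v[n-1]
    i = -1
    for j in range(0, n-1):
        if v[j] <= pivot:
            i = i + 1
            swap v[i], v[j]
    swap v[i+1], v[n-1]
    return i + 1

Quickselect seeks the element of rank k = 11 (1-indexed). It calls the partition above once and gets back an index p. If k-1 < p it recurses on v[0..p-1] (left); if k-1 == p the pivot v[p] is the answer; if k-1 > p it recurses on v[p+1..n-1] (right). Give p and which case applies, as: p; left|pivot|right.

2; right

pivot=4, i=-1
j=0: 5>4, skip
j=1: 4≤4, i=0, swap(0,1) ⇒ [4, 5, 7, 4, 9, 7, 7, 7, 7, 8, 9, 4]
j=2: 7>4, skip
j=3: 4≤4, i=1, swap(1,3) ⇒ [4, 4, 7, 5, 9, 7, 7, 7, 7, 8, 9, 4]
j=4: 9>4, skip
j=5: 7>4, skip
j=6: 7>4, skip
j=7: 7>4, skip
j=8: 7>4, skip
j=9: 8>4, skip
j=10: 9>4, skip
swap(2,11) ⇒ [4, 4, 4, 5, 9, 7, 7, 7, 7, 8, 9, 7]; return 2
p = 2; k-1 = 10 > 2 ⇒ right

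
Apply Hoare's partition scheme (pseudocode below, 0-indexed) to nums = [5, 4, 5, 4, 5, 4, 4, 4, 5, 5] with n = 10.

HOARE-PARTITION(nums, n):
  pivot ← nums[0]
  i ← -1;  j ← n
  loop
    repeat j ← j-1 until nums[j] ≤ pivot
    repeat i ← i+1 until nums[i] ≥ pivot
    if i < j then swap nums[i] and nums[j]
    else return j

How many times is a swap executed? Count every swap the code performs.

3

pivot = nums[0] = 5; i = -1, j = 10
j→9 (nums[9]=5≤5), i→0 (nums[0]=5≥5); i<j, swap → [5, 4, 5, 4, 5, 4, 4, 4, 5, 5]
j→8 (nums[8]=5≤5), i→2 (nums[2]=5≥5); i<j, swap → [5, 4, 5, 4, 5, 4, 4, 4, 5, 5]
j→7 (nums[7]=4≤5), i→4 (nums[4]=5≥5); i<j, swap → [5, 4, 5, 4, 4, 4, 4, 5, 5, 5]
j→6, i→7; i≥j, return j=6. nums = [5, 4, 5, 4, 4, 4, 4, 5, 5, 5]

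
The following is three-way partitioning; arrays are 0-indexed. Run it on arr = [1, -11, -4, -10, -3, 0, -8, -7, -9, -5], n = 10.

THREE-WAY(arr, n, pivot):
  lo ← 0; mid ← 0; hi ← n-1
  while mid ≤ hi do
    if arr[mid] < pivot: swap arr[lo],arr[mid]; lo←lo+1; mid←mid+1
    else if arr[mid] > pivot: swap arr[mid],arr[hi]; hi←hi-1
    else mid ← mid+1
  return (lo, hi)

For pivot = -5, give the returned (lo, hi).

pivot = -5; lo=0, mid=0, hi=9
arr[mid]=1>-5: swap arr[0],arr[9]; hi=8 → [-5, -11, -4, -10, -3, 0, -8, -7, -9, 1]
arr[mid]=-5=-5: mid=1
arr[mid]=-11<-5: swap arr[0],arr[1]; lo=1,mid=2 → [-11, -5, -4, -10, -3, 0, -8, -7, -9, 1]
arr[mid]=-4>-5: swap arr[2],arr[8]; hi=7 → [-11, -5, -9, -10, -3, 0, -8, -7, -4, 1]
arr[mid]=-9<-5: swap arr[1],arr[2]; lo=2,mid=3 → [-11, -9, -5, -10, -3, 0, -8, -7, -4, 1]
arr[mid]=-10<-5: swap arr[2],arr[3]; lo=3,mid=4 → [-11, -9, -10, -5, -3, 0, -8, -7, -4, 1]
arr[mid]=-3>-5: swap arr[4],arr[7]; hi=6 → [-11, -9, -10, -5, -7, 0, -8, -3, -4, 1]
arr[mid]=-7<-5: swap arr[3],arr[4]; lo=4,mid=5 → [-11, -9, -10, -7, -5, 0, -8, -3, -4, 1]
arr[mid]=0>-5: swap arr[5],arr[6]; hi=5 → [-11, -9, -10, -7, -5, -8, 0, -3, -4, 1]
arr[mid]=-8<-5: swap arr[4],arr[5]; lo=5,mid=6 → [-11, -9, -10, -7, -8, -5, 0, -3, -4, 1]
end: lo=5, hi=5; arr = [-11, -9, -10, -7, -8, -5, 0, -3, -4, 1]

(5, 5)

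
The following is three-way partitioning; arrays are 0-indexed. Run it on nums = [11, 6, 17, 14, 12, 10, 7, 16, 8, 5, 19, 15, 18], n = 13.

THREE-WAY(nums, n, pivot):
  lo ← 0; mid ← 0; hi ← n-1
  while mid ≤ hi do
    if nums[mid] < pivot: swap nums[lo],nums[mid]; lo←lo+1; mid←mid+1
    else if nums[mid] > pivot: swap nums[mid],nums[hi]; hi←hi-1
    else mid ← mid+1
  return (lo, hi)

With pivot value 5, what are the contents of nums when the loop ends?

[5, 17, 14, 12, 10, 7, 16, 8, 6, 19, 15, 18, 11]

pivot = 5; lo=0, mid=0, hi=12
nums[mid]=11>5: swap nums[0],nums[12]; hi=11 → [18, 6, 17, 14, 12, 10, 7, 16, 8, 5, 19, 15, 11]
nums[mid]=18>5: swap nums[0],nums[11]; hi=10 → [15, 6, 17, 14, 12, 10, 7, 16, 8, 5, 19, 18, 11]
nums[mid]=15>5: swap nums[0],nums[10]; hi=9 → [19, 6, 17, 14, 12, 10, 7, 16, 8, 5, 15, 18, 11]
nums[mid]=19>5: swap nums[0],nums[9]; hi=8 → [5, 6, 17, 14, 12, 10, 7, 16, 8, 19, 15, 18, 11]
nums[mid]=5=5: mid=1
nums[mid]=6>5: swap nums[1],nums[8]; hi=7 → [5, 8, 17, 14, 12, 10, 7, 16, 6, 19, 15, 18, 11]
nums[mid]=8>5: swap nums[1],nums[7]; hi=6 → [5, 16, 17, 14, 12, 10, 7, 8, 6, 19, 15, 18, 11]
nums[mid]=16>5: swap nums[1],nums[6]; hi=5 → [5, 7, 17, 14, 12, 10, 16, 8, 6, 19, 15, 18, 11]
nums[mid]=7>5: swap nums[1],nums[5]; hi=4 → [5, 10, 17, 14, 12, 7, 16, 8, 6, 19, 15, 18, 11]
nums[mid]=10>5: swap nums[1],nums[4]; hi=3 → [5, 12, 17, 14, 10, 7, 16, 8, 6, 19, 15, 18, 11]
nums[mid]=12>5: swap nums[1],nums[3]; hi=2 → [5, 14, 17, 12, 10, 7, 16, 8, 6, 19, 15, 18, 11]
nums[mid]=14>5: swap nums[1],nums[2]; hi=1 → [5, 17, 14, 12, 10, 7, 16, 8, 6, 19, 15, 18, 11]
nums[mid]=17>5: swap nums[1],nums[1]; hi=0 → [5, 17, 14, 12, 10, 7, 16, 8, 6, 19, 15, 18, 11]
end: lo=0, hi=0; nums = [5, 17, 14, 12, 10, 7, 16, 8, 6, 19, 15, 18, 11]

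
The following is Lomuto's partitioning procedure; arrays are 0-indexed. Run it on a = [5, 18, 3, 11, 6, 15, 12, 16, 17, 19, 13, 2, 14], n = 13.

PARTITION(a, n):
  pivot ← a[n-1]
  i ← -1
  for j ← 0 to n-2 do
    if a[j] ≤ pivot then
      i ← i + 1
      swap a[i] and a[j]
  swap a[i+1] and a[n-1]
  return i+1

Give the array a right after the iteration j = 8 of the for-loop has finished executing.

[5, 3, 11, 6, 12, 15, 18, 16, 17, 19, 13, 2, 14]

pivot = a[12] = 14; i = -1
j=0: a[0]=5 ≤ 14 → i=0, swap a[0],a[0] (no change) → [5, 18, 3, 11, 6, 15, 12, 16, 17, 19, 13, 2, 14]
j=1: a[1]=18 > 14 → no swap
j=2: a[2]=3 ≤ 14 → i=1, swap a[1],a[2] → [5, 3, 18, 11, 6, 15, 12, 16, 17, 19, 13, 2, 14]
j=3: a[3]=11 ≤ 14 → i=2, swap a[2],a[3] → [5, 3, 11, 18, 6, 15, 12, 16, 17, 19, 13, 2, 14]
j=4: a[4]=6 ≤ 14 → i=3, swap a[3],a[4] → [5, 3, 11, 6, 18, 15, 12, 16, 17, 19, 13, 2, 14]
j=5: a[5]=15 > 14 → no swap
j=6: a[6]=12 ≤ 14 → i=4, swap a[4],a[6] → [5, 3, 11, 6, 12, 15, 18, 16, 17, 19, 13, 2, 14]
j=7: a[7]=16 > 14 → no swap
j=8: a[8]=17 > 14 → no swap
(after j=8) a = [5, 3, 11, 6, 12, 15, 18, 16, 17, 19, 13, 2, 14]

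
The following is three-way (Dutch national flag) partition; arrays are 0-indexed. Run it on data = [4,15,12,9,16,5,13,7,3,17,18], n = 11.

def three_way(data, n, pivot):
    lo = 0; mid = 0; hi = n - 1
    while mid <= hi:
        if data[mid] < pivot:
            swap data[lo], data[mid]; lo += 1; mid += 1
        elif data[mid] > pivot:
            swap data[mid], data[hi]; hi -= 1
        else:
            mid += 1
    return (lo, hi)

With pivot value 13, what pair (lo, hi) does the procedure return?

(6, 6)

lo=0 mid=0 hi=10
4<13: swap(0,0), lo=1 mid=1 ⇒ [4,15,12,9,16,5,13,7,3,17,18]
15>13: swap(1,10), hi=9 ⇒ [4,18,12,9,16,5,13,7,3,17,15]
18>13: swap(1,9), hi=8 ⇒ [4,17,12,9,16,5,13,7,3,18,15]
17>13: swap(1,8), hi=7 ⇒ [4,3,12,9,16,5,13,7,17,18,15]
3<13: swap(1,1), lo=2 mid=2 ⇒ [4,3,12,9,16,5,13,7,17,18,15]
12<13: swap(2,2), lo=3 mid=3 ⇒ [4,3,12,9,16,5,13,7,17,18,15]
9<13: swap(3,3), lo=4 mid=4 ⇒ [4,3,12,9,16,5,13,7,17,18,15]
16>13: swap(4,7), hi=6 ⇒ [4,3,12,9,7,5,13,16,17,18,15]
7<13: swap(4,4), lo=5 mid=5 ⇒ [4,3,12,9,7,5,13,16,17,18,15]
5<13: swap(5,5), lo=6 mid=6 ⇒ [4,3,12,9,7,5,13,16,17,18,15]
13=13: mid=7
done. lo=6 hi=6; data=[4,3,12,9,7,5,13,16,17,18,15]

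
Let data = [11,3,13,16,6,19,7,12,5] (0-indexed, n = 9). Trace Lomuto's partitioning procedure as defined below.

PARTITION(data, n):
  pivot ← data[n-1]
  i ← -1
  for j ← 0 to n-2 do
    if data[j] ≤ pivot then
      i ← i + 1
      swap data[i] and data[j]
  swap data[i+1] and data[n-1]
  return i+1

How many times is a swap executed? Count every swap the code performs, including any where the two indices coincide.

2

pivot = data[8] = 5; i = -1
j=0: data[0]=11 > 5 → no swap
j=1: data[1]=3 ≤ 5 → i=0, swap data[0],data[1] → [3,11,13,16,6,19,7,12,5]
j=2: data[2]=13 > 5 → no swap
j=3: data[3]=16 > 5 → no swap
j=4: data[4]=6 > 5 → no swap
j=5: data[5]=19 > 5 → no swap
j=6: data[6]=7 > 5 → no swap
j=7: data[7]=12 > 5 → no swap
final swap data[1],data[8] → [3,5,13,16,6,19,7,12,11]; return 1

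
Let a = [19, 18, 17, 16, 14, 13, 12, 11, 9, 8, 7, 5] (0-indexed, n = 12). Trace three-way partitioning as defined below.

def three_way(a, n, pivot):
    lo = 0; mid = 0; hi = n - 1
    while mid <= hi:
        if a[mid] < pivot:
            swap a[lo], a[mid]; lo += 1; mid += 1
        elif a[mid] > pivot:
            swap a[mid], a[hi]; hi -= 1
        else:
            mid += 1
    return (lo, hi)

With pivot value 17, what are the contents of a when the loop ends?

[5, 7, 16, 14, 13, 12, 11, 9, 8, 17, 18, 19]

lo=0 mid=0 hi=11
19>17: swap(0,11), hi=10 ⇒ [5, 18, 17, 16, 14, 13, 12, 11, 9, 8, 7, 19]
5<17: swap(0,0), lo=1 mid=1 ⇒ [5, 18, 17, 16, 14, 13, 12, 11, 9, 8, 7, 19]
18>17: swap(1,10), hi=9 ⇒ [5, 7, 17, 16, 14, 13, 12, 11, 9, 8, 18, 19]
7<17: swap(1,1), lo=2 mid=2 ⇒ [5, 7, 17, 16, 14, 13, 12, 11, 9, 8, 18, 19]
17=17: mid=3
16<17: swap(2,3), lo=3 mid=4 ⇒ [5, 7, 16, 17, 14, 13, 12, 11, 9, 8, 18, 19]
14<17: swap(3,4), lo=4 mid=5 ⇒ [5, 7, 16, 14, 17, 13, 12, 11, 9, 8, 18, 19]
13<17: swap(4,5), lo=5 mid=6 ⇒ [5, 7, 16, 14, 13, 17, 12, 11, 9, 8, 18, 19]
12<17: swap(5,6), lo=6 mid=7 ⇒ [5, 7, 16, 14, 13, 12, 17, 11, 9, 8, 18, 19]
11<17: swap(6,7), lo=7 mid=8 ⇒ [5, 7, 16, 14, 13, 12, 11, 17, 9, 8, 18, 19]
9<17: swap(7,8), lo=8 mid=9 ⇒ [5, 7, 16, 14, 13, 12, 11, 9, 17, 8, 18, 19]
8<17: swap(8,9), lo=9 mid=10 ⇒ [5, 7, 16, 14, 13, 12, 11, 9, 8, 17, 18, 19]
done. lo=9 hi=9; a=[5, 7, 16, 14, 13, 12, 11, 9, 8, 17, 18, 19]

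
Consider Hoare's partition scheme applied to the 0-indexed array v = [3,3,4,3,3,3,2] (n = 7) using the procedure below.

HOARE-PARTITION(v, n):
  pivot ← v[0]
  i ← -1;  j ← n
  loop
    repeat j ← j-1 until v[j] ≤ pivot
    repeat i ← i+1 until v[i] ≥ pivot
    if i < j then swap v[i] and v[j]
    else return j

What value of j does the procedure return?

pivot = v[0] = 3; i = -1, j = 7
j→6 (v[6]=2≤3), i→0 (v[0]=3≥3); i<j, swap → [2,3,4,3,3,3,3]
j→5 (v[5]=3≤3), i→1 (v[1]=3≥3); i<j, swap → [2,3,4,3,3,3,3]
j→4 (v[4]=3≤3), i→2 (v[2]=4≥3); i<j, swap → [2,3,3,3,4,3,3]
j→3, i→3; i≥j, return j=3. v = [2,3,3,3,4,3,3]

3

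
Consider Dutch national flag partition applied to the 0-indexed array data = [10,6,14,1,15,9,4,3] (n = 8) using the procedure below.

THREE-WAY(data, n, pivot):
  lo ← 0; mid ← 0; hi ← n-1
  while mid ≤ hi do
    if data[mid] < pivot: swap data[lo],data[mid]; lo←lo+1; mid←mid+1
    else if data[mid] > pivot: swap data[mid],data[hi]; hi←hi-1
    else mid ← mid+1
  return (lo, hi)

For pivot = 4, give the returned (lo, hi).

(2, 2)

lo=0 mid=0 hi=7
10>4: swap(0,7), hi=6 ⇒ [3,6,14,1,15,9,4,10]
3<4: swap(0,0), lo=1 mid=1 ⇒ [3,6,14,1,15,9,4,10]
6>4: swap(1,6), hi=5 ⇒ [3,4,14,1,15,9,6,10]
4=4: mid=2
14>4: swap(2,5), hi=4 ⇒ [3,4,9,1,15,14,6,10]
9>4: swap(2,4), hi=3 ⇒ [3,4,15,1,9,14,6,10]
15>4: swap(2,3), hi=2 ⇒ [3,4,1,15,9,14,6,10]
1<4: swap(1,2), lo=2 mid=3 ⇒ [3,1,4,15,9,14,6,10]
done. lo=2 hi=2; data=[3,1,4,15,9,14,6,10]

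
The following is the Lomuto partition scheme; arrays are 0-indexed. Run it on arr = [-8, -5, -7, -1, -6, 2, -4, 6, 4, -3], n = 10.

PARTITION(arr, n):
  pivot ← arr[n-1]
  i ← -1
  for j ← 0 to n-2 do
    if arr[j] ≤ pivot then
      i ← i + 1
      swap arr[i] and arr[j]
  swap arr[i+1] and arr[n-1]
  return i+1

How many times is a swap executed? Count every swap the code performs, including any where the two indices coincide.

6

pivot=-3, i=-1
j=0: -8≤-3, i=0, swap(0,0) ⇒ [-8, -5, -7, -1, -6, 2, -4, 6, 4, -3]
j=1: -5≤-3, i=1, swap(1,1) ⇒ [-8, -5, -7, -1, -6, 2, -4, 6, 4, -3]
j=2: -7≤-3, i=2, swap(2,2) ⇒ [-8, -5, -7, -1, -6, 2, -4, 6, 4, -3]
j=3: -1>-3, skip
j=4: -6≤-3, i=3, swap(3,4) ⇒ [-8, -5, -7, -6, -1, 2, -4, 6, 4, -3]
j=5: 2>-3, skip
j=6: -4≤-3, i=4, swap(4,6) ⇒ [-8, -5, -7, -6, -4, 2, -1, 6, 4, -3]
j=7: 6>-3, skip
j=8: 4>-3, skip
swap(5,9) ⇒ [-8, -5, -7, -6, -4, -3, -1, 6, 4, 2]; return 5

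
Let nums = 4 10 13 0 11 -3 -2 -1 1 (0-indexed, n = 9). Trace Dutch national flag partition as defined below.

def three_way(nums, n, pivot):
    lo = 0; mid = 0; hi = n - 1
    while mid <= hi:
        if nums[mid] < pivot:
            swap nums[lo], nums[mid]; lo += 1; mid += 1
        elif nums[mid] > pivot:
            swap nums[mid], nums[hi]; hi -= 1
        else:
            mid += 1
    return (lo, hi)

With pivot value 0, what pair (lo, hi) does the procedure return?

(3, 3)

pivot = 0; lo=0, mid=0, hi=8
nums[mid]=4>0: swap nums[0],nums[8]; hi=7 → 1 10 13 0 11 -3 -2 -1 4
nums[mid]=1>0: swap nums[0],nums[7]; hi=6 → -1 10 13 0 11 -3 -2 1 4
nums[mid]=-1<0: swap nums[0],nums[0]; lo=1,mid=1 → -1 10 13 0 11 -3 -2 1 4
nums[mid]=10>0: swap nums[1],nums[6]; hi=5 → -1 -2 13 0 11 -3 10 1 4
nums[mid]=-2<0: swap nums[1],nums[1]; lo=2,mid=2 → -1 -2 13 0 11 -3 10 1 4
nums[mid]=13>0: swap nums[2],nums[5]; hi=4 → -1 -2 -3 0 11 13 10 1 4
nums[mid]=-3<0: swap nums[2],nums[2]; lo=3,mid=3 → -1 -2 -3 0 11 13 10 1 4
nums[mid]=0=0: mid=4
nums[mid]=11>0: swap nums[4],nums[4]; hi=3 → -1 -2 -3 0 11 13 10 1 4
end: lo=3, hi=3; nums = -1 -2 -3 0 11 13 10 1 4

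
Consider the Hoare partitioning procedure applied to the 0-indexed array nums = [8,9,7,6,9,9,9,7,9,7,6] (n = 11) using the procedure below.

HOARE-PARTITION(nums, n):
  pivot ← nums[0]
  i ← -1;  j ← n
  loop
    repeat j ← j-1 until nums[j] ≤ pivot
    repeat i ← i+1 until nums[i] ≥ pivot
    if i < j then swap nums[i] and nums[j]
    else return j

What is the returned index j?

4

pivot = nums[0] = 8; i = -1, j = 11
j→10 (nums[10]=6≤8), i→0 (nums[0]=8≥8); i<j, swap → [6,9,7,6,9,9,9,7,9,7,8]
j→9 (nums[9]=7≤8), i→1 (nums[1]=9≥8); i<j, swap → [6,7,7,6,9,9,9,7,9,9,8]
j→7 (nums[7]=7≤8), i→4 (nums[4]=9≥8); i<j, swap → [6,7,7,6,7,9,9,9,9,9,8]
j→4, i→5; i≥j, return j=4. nums = [6,7,7,6,7,9,9,9,9,9,8]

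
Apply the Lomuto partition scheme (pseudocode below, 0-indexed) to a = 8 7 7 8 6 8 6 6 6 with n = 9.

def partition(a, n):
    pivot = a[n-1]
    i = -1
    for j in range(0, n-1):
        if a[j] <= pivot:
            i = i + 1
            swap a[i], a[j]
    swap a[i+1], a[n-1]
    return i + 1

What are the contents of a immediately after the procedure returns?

6 6 6 6 8 8 7 7 8

pivot = a[8] = 6; i = -1
j=0: a[0]=8 > 6 → no swap
j=1: a[1]=7 > 6 → no swap
j=2: a[2]=7 > 6 → no swap
j=3: a[3]=8 > 6 → no swap
j=4: a[4]=6 ≤ 6 → i=0, swap a[0],a[4] → 6 7 7 8 8 8 6 6 6
j=5: a[5]=8 > 6 → no swap
j=6: a[6]=6 ≤ 6 → i=1, swap a[1],a[6] → 6 6 7 8 8 8 7 6 6
j=7: a[7]=6 ≤ 6 → i=2, swap a[2],a[7] → 6 6 6 8 8 8 7 7 6
final swap a[3],a[8] → 6 6 6 6 8 8 7 7 8; return 3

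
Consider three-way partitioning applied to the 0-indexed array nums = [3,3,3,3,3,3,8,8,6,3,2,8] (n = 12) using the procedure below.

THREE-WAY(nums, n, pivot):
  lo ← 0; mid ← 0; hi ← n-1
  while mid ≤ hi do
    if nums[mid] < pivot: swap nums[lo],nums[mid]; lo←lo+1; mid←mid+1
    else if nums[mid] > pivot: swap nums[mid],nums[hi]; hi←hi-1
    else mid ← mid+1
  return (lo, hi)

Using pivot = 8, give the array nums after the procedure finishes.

pivot = 8; lo=0, mid=0, hi=11
nums[mid]=3<8: swap nums[0],nums[0]; lo=1,mid=1 → [3,3,3,3,3,3,8,8,6,3,2,8]
nums[mid]=3<8: swap nums[1],nums[1]; lo=2,mid=2 → [3,3,3,3,3,3,8,8,6,3,2,8]
nums[mid]=3<8: swap nums[2],nums[2]; lo=3,mid=3 → [3,3,3,3,3,3,8,8,6,3,2,8]
nums[mid]=3<8: swap nums[3],nums[3]; lo=4,mid=4 → [3,3,3,3,3,3,8,8,6,3,2,8]
nums[mid]=3<8: swap nums[4],nums[4]; lo=5,mid=5 → [3,3,3,3,3,3,8,8,6,3,2,8]
nums[mid]=3<8: swap nums[5],nums[5]; lo=6,mid=6 → [3,3,3,3,3,3,8,8,6,3,2,8]
nums[mid]=8=8: mid=7
nums[mid]=8=8: mid=8
nums[mid]=6<8: swap nums[6],nums[8]; lo=7,mid=9 → [3,3,3,3,3,3,6,8,8,3,2,8]
nums[mid]=3<8: swap nums[7],nums[9]; lo=8,mid=10 → [3,3,3,3,3,3,6,3,8,8,2,8]
nums[mid]=2<8: swap nums[8],nums[10]; lo=9,mid=11 → [3,3,3,3,3,3,6,3,2,8,8,8]
nums[mid]=8=8: mid=12
end: lo=9, hi=11; nums = [3,3,3,3,3,3,6,3,2,8,8,8]

[3,3,3,3,3,3,6,3,2,8,8,8]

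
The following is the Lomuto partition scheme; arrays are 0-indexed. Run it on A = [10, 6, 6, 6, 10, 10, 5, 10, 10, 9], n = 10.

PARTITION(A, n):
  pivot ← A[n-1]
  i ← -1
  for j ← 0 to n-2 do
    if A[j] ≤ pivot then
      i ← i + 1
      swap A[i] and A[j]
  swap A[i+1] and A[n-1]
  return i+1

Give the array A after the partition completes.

[6, 6, 6, 5, 9, 10, 10, 10, 10, 10]

pivot = A[9] = 9; i = -1
j=0: A[0]=10 > 9 → no swap
j=1: A[1]=6 ≤ 9 → i=0, swap A[0],A[1] → [6, 10, 6, 6, 10, 10, 5, 10, 10, 9]
j=2: A[2]=6 ≤ 9 → i=1, swap A[1],A[2] → [6, 6, 10, 6, 10, 10, 5, 10, 10, 9]
j=3: A[3]=6 ≤ 9 → i=2, swap A[2],A[3] → [6, 6, 6, 10, 10, 10, 5, 10, 10, 9]
j=4: A[4]=10 > 9 → no swap
j=5: A[5]=10 > 9 → no swap
j=6: A[6]=5 ≤ 9 → i=3, swap A[3],A[6] → [6, 6, 6, 5, 10, 10, 10, 10, 10, 9]
j=7: A[7]=10 > 9 → no swap
j=8: A[8]=10 > 9 → no swap
final swap A[4],A[9] → [6, 6, 6, 5, 9, 10, 10, 10, 10, 10]; return 4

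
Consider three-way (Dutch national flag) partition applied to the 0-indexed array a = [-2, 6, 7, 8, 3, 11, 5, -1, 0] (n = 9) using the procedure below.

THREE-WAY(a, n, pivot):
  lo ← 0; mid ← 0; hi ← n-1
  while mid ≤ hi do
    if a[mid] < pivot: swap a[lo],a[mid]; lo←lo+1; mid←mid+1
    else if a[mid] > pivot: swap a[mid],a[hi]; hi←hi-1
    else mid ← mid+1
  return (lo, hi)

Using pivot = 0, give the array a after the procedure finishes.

pivot = 0; lo=0, mid=0, hi=8
a[mid]=-2<0: swap a[0],a[0]; lo=1,mid=1 → [-2, 6, 7, 8, 3, 11, 5, -1, 0]
a[mid]=6>0: swap a[1],a[8]; hi=7 → [-2, 0, 7, 8, 3, 11, 5, -1, 6]
a[mid]=0=0: mid=2
a[mid]=7>0: swap a[2],a[7]; hi=6 → [-2, 0, -1, 8, 3, 11, 5, 7, 6]
a[mid]=-1<0: swap a[1],a[2]; lo=2,mid=3 → [-2, -1, 0, 8, 3, 11, 5, 7, 6]
a[mid]=8>0: swap a[3],a[6]; hi=5 → [-2, -1, 0, 5, 3, 11, 8, 7, 6]
a[mid]=5>0: swap a[3],a[5]; hi=4 → [-2, -1, 0, 11, 3, 5, 8, 7, 6]
a[mid]=11>0: swap a[3],a[4]; hi=3 → [-2, -1, 0, 3, 11, 5, 8, 7, 6]
a[mid]=3>0: swap a[3],a[3]; hi=2 → [-2, -1, 0, 3, 11, 5, 8, 7, 6]
end: lo=2, hi=2; a = [-2, -1, 0, 3, 11, 5, 8, 7, 6]

[-2, -1, 0, 3, 11, 5, 8, 7, 6]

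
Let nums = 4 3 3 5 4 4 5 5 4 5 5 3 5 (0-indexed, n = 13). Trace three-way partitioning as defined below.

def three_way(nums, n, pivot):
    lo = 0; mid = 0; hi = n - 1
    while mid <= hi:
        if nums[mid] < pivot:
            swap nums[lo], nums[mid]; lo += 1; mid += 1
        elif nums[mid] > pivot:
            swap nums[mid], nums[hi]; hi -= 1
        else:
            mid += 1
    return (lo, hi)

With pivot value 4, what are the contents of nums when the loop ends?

3 3 3 4 4 4 4 5 5 5 5 5 5

pivot = 4; lo=0, mid=0, hi=12
nums[mid]=4=4: mid=1
nums[mid]=3<4: swap nums[0],nums[1]; lo=1,mid=2 → 3 4 3 5 4 4 5 5 4 5 5 3 5
nums[mid]=3<4: swap nums[1],nums[2]; lo=2,mid=3 → 3 3 4 5 4 4 5 5 4 5 5 3 5
nums[mid]=5>4: swap nums[3],nums[12]; hi=11 → 3 3 4 5 4 4 5 5 4 5 5 3 5
nums[mid]=5>4: swap nums[3],nums[11]; hi=10 → 3 3 4 3 4 4 5 5 4 5 5 5 5
nums[mid]=3<4: swap nums[2],nums[3]; lo=3,mid=4 → 3 3 3 4 4 4 5 5 4 5 5 5 5
nums[mid]=4=4: mid=5
nums[mid]=4=4: mid=6
nums[mid]=5>4: swap nums[6],nums[10]; hi=9 → 3 3 3 4 4 4 5 5 4 5 5 5 5
nums[mid]=5>4: swap nums[6],nums[9]; hi=8 → 3 3 3 4 4 4 5 5 4 5 5 5 5
nums[mid]=5>4: swap nums[6],nums[8]; hi=7 → 3 3 3 4 4 4 4 5 5 5 5 5 5
nums[mid]=4=4: mid=7
nums[mid]=5>4: swap nums[7],nums[7]; hi=6 → 3 3 3 4 4 4 4 5 5 5 5 5 5
end: lo=3, hi=6; nums = 3 3 3 4 4 4 4 5 5 5 5 5 5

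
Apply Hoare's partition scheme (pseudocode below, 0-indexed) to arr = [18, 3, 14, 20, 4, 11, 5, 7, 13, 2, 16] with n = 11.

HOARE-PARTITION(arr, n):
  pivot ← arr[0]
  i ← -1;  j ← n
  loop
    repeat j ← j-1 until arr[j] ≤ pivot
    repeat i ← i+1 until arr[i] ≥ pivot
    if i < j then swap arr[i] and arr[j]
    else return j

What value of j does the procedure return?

8

pivot = arr[0] = 18; i = -1, j = 11
j→10 (arr[10]=16≤18), i→0 (arr[0]=18≥18); i<j, swap → [16, 3, 14, 20, 4, 11, 5, 7, 13, 2, 18]
j→9 (arr[9]=2≤18), i→3 (arr[3]=20≥18); i<j, swap → [16, 3, 14, 2, 4, 11, 5, 7, 13, 20, 18]
j→8, i→9; i≥j, return j=8. arr = [16, 3, 14, 2, 4, 11, 5, 7, 13, 20, 18]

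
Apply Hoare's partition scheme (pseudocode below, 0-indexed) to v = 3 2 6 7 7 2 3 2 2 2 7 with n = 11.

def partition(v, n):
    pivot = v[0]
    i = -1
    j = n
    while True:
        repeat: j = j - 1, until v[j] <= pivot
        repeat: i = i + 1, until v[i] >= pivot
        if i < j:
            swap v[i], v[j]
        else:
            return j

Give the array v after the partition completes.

2 2 2 2 3 2 7 7 6 3 7

pivot=3
j stops at 9 (2), i stops at 0 (3); swap ⇒ 2 2 6 7 7 2 3 2 2 3 7
j stops at 8 (2), i stops at 2 (6); swap ⇒ 2 2 2 7 7 2 3 2 6 3 7
j stops at 7 (2), i stops at 3 (7); swap ⇒ 2 2 2 2 7 2 3 7 6 3 7
j stops at 6 (3), i stops at 4 (7); swap ⇒ 2 2 2 2 3 2 7 7 6 3 7
j stops at 5, i stops at 6; i≥j ⇒ return 5. v=2 2 2 2 3 2 7 7 6 3 7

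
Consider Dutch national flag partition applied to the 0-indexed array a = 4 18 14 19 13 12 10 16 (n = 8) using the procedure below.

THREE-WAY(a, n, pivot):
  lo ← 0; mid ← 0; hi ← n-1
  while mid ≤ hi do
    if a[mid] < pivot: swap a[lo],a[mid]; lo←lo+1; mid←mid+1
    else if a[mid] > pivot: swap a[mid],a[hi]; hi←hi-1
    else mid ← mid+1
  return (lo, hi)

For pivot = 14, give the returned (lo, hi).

(4, 4)

lo=0 mid=0 hi=7
4<14: swap(0,0), lo=1 mid=1 ⇒ 4 18 14 19 13 12 10 16
18>14: swap(1,7), hi=6 ⇒ 4 16 14 19 13 12 10 18
16>14: swap(1,6), hi=5 ⇒ 4 10 14 19 13 12 16 18
10<14: swap(1,1), lo=2 mid=2 ⇒ 4 10 14 19 13 12 16 18
14=14: mid=3
19>14: swap(3,5), hi=4 ⇒ 4 10 14 12 13 19 16 18
12<14: swap(2,3), lo=3 mid=4 ⇒ 4 10 12 14 13 19 16 18
13<14: swap(3,4), lo=4 mid=5 ⇒ 4 10 12 13 14 19 16 18
done. lo=4 hi=4; a=4 10 12 13 14 19 16 18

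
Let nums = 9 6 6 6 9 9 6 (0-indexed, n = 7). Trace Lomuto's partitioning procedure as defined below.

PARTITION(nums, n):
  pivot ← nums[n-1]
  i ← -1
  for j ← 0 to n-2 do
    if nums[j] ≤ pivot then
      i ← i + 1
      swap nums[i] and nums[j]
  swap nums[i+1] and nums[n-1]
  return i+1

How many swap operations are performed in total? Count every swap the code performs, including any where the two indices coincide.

4

pivot=6, i=-1
j=0: 9>6, skip
j=1: 6≤6, i=0, swap(0,1) ⇒ 6 9 6 6 9 9 6
j=2: 6≤6, i=1, swap(1,2) ⇒ 6 6 9 6 9 9 6
j=3: 6≤6, i=2, swap(2,3) ⇒ 6 6 6 9 9 9 6
j=4: 9>6, skip
j=5: 9>6, skip
swap(3,6) ⇒ 6 6 6 6 9 9 9; return 3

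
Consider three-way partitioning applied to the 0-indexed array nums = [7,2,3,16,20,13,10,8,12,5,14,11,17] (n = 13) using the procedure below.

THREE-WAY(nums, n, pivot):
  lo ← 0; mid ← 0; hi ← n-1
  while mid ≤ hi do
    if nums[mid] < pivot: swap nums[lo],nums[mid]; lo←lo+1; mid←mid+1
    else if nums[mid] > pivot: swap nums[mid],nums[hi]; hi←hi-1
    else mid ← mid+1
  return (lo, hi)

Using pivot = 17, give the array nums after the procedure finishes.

pivot = 17; lo=0, mid=0, hi=12
nums[mid]=7<17: swap nums[0],nums[0]; lo=1,mid=1 → [7,2,3,16,20,13,10,8,12,5,14,11,17]
nums[mid]=2<17: swap nums[1],nums[1]; lo=2,mid=2 → [7,2,3,16,20,13,10,8,12,5,14,11,17]
nums[mid]=3<17: swap nums[2],nums[2]; lo=3,mid=3 → [7,2,3,16,20,13,10,8,12,5,14,11,17]
nums[mid]=16<17: swap nums[3],nums[3]; lo=4,mid=4 → [7,2,3,16,20,13,10,8,12,5,14,11,17]
nums[mid]=20>17: swap nums[4],nums[12]; hi=11 → [7,2,3,16,17,13,10,8,12,5,14,11,20]
nums[mid]=17=17: mid=5
nums[mid]=13<17: swap nums[4],nums[5]; lo=5,mid=6 → [7,2,3,16,13,17,10,8,12,5,14,11,20]
nums[mid]=10<17: swap nums[5],nums[6]; lo=6,mid=7 → [7,2,3,16,13,10,17,8,12,5,14,11,20]
nums[mid]=8<17: swap nums[6],nums[7]; lo=7,mid=8 → [7,2,3,16,13,10,8,17,12,5,14,11,20]
nums[mid]=12<17: swap nums[7],nums[8]; lo=8,mid=9 → [7,2,3,16,13,10,8,12,17,5,14,11,20]
nums[mid]=5<17: swap nums[8],nums[9]; lo=9,mid=10 → [7,2,3,16,13,10,8,12,5,17,14,11,20]
nums[mid]=14<17: swap nums[9],nums[10]; lo=10,mid=11 → [7,2,3,16,13,10,8,12,5,14,17,11,20]
nums[mid]=11<17: swap nums[10],nums[11]; lo=11,mid=12 → [7,2,3,16,13,10,8,12,5,14,11,17,20]
end: lo=11, hi=11; nums = [7,2,3,16,13,10,8,12,5,14,11,17,20]

[7,2,3,16,13,10,8,12,5,14,11,17,20]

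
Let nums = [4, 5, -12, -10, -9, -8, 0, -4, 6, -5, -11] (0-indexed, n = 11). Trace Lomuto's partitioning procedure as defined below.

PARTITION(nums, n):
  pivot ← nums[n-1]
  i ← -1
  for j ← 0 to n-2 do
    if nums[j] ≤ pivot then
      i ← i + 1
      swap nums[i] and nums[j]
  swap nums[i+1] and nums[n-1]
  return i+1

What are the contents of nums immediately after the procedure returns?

[-12, -11, 4, -10, -9, -8, 0, -4, 6, -5, 5]

pivot=-11, i=-1
j=0: 4>-11, skip
j=1: 5>-11, skip
j=2: -12≤-11, i=0, swap(0,2) ⇒ [-12, 5, 4, -10, -9, -8, 0, -4, 6, -5, -11]
j=3: -10>-11, skip
j=4: -9>-11, skip
j=5: -8>-11, skip
j=6: 0>-11, skip
j=7: -4>-11, skip
j=8: 6>-11, skip
j=9: -5>-11, skip
swap(1,10) ⇒ [-12, -11, 4, -10, -9, -8, 0, -4, 6, -5, 5]; return 1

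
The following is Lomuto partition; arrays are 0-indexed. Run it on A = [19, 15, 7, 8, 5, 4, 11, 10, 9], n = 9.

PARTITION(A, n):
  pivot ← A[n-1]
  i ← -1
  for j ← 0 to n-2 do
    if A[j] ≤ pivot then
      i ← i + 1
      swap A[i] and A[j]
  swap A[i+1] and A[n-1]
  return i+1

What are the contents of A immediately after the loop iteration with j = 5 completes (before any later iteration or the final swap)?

pivot = A[8] = 9; i = -1
j=0: A[0]=19 > 9 → no swap
j=1: A[1]=15 > 9 → no swap
j=2: A[2]=7 ≤ 9 → i=0, swap A[0],A[2] → [7, 15, 19, 8, 5, 4, 11, 10, 9]
j=3: A[3]=8 ≤ 9 → i=1, swap A[1],A[3] → [7, 8, 19, 15, 5, 4, 11, 10, 9]
j=4: A[4]=5 ≤ 9 → i=2, swap A[2],A[4] → [7, 8, 5, 15, 19, 4, 11, 10, 9]
j=5: A[5]=4 ≤ 9 → i=3, swap A[3],A[5] → [7, 8, 5, 4, 19, 15, 11, 10, 9]
(after j=5) A = [7, 8, 5, 4, 19, 15, 11, 10, 9]

[7, 8, 5, 4, 19, 15, 11, 10, 9]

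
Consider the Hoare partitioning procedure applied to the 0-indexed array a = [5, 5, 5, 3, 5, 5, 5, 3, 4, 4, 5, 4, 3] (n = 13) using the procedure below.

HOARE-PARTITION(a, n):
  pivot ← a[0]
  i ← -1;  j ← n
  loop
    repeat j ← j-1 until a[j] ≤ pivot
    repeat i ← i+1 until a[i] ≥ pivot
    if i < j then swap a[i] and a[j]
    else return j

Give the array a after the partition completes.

[3, 4, 5, 3, 4, 4, 3, 5, 5, 5, 5, 5, 5]

pivot = a[0] = 5; i = -1, j = 13
j→12 (a[12]=3≤5), i→0 (a[0]=5≥5); i<j, swap → [3, 5, 5, 3, 5, 5, 5, 3, 4, 4, 5, 4, 5]
j→11 (a[11]=4≤5), i→1 (a[1]=5≥5); i<j, swap → [3, 4, 5, 3, 5, 5, 5, 3, 4, 4, 5, 5, 5]
j→10 (a[10]=5≤5), i→2 (a[2]=5≥5); i<j, swap → [3, 4, 5, 3, 5, 5, 5, 3, 4, 4, 5, 5, 5]
j→9 (a[9]=4≤5), i→4 (a[4]=5≥5); i<j, swap → [3, 4, 5, 3, 4, 5, 5, 3, 4, 5, 5, 5, 5]
j→8 (a[8]=4≤5), i→5 (a[5]=5≥5); i<j, swap → [3, 4, 5, 3, 4, 4, 5, 3, 5, 5, 5, 5, 5]
j→7 (a[7]=3≤5), i→6 (a[6]=5≥5); i<j, swap → [3, 4, 5, 3, 4, 4, 3, 5, 5, 5, 5, 5, 5]
j→6, i→7; i≥j, return j=6. a = [3, 4, 5, 3, 4, 4, 3, 5, 5, 5, 5, 5, 5]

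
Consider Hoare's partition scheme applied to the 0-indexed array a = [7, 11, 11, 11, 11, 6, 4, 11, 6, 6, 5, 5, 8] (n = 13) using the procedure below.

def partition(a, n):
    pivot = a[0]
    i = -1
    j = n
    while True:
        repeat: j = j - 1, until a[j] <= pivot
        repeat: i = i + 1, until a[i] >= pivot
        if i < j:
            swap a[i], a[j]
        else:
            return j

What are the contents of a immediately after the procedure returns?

pivot=7
j stops at 11 (5), i stops at 0 (7); swap ⇒ [5, 11, 11, 11, 11, 6, 4, 11, 6, 6, 5, 7, 8]
j stops at 10 (5), i stops at 1 (11); swap ⇒ [5, 5, 11, 11, 11, 6, 4, 11, 6, 6, 11, 7, 8]
j stops at 9 (6), i stops at 2 (11); swap ⇒ [5, 5, 6, 11, 11, 6, 4, 11, 6, 11, 11, 7, 8]
j stops at 8 (6), i stops at 3 (11); swap ⇒ [5, 5, 6, 6, 11, 6, 4, 11, 11, 11, 11, 7, 8]
j stops at 6 (4), i stops at 4 (11); swap ⇒ [5, 5, 6, 6, 4, 6, 11, 11, 11, 11, 11, 7, 8]
j stops at 5, i stops at 6; i≥j ⇒ return 5. a=[5, 5, 6, 6, 4, 6, 11, 11, 11, 11, 11, 7, 8]

[5, 5, 6, 6, 4, 6, 11, 11, 11, 11, 11, 7, 8]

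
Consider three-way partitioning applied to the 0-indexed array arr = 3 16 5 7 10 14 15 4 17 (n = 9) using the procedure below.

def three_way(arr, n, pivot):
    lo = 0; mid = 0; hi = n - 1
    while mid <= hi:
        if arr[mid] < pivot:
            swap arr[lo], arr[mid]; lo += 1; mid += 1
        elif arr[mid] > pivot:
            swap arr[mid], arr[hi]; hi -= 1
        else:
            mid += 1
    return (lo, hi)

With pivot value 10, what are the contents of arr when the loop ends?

3 4 5 7 10 15 14 17 16

lo=0 mid=0 hi=8
3<10: swap(0,0), lo=1 mid=1 ⇒ 3 16 5 7 10 14 15 4 17
16>10: swap(1,8), hi=7 ⇒ 3 17 5 7 10 14 15 4 16
17>10: swap(1,7), hi=6 ⇒ 3 4 5 7 10 14 15 17 16
4<10: swap(1,1), lo=2 mid=2 ⇒ 3 4 5 7 10 14 15 17 16
5<10: swap(2,2), lo=3 mid=3 ⇒ 3 4 5 7 10 14 15 17 16
7<10: swap(3,3), lo=4 mid=4 ⇒ 3 4 5 7 10 14 15 17 16
10=10: mid=5
14>10: swap(5,6), hi=5 ⇒ 3 4 5 7 10 15 14 17 16
15>10: swap(5,5), hi=4 ⇒ 3 4 5 7 10 15 14 17 16
done. lo=4 hi=4; arr=3 4 5 7 10 15 14 17 16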